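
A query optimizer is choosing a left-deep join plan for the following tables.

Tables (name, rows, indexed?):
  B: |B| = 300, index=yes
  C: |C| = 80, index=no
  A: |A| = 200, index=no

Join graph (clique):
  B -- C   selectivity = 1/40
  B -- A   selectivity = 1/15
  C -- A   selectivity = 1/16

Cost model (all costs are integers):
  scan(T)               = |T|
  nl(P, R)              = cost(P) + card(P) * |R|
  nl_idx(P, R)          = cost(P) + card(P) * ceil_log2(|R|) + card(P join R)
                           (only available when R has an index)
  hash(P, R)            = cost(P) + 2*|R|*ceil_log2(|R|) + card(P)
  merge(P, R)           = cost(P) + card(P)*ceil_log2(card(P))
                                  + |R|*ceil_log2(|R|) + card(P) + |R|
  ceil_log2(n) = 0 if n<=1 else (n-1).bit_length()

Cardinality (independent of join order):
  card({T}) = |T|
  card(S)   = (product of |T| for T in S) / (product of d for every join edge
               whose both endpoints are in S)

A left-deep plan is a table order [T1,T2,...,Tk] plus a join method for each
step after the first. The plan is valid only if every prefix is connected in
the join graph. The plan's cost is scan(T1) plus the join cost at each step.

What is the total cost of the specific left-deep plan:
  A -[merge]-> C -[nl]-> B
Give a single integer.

302640

step 1: scan A: cost=200, card=200
step 2: join C via merge
    card(P join C) = 200*80/(16) = 1000
    cost = 200 + 200*8 + 80*7 + 200 + 80 = 2640
step 3: join B via nl
    card(P join B) = 1000*300/(40*15) = 500
    cost = 2640 + 1000*300 = 302640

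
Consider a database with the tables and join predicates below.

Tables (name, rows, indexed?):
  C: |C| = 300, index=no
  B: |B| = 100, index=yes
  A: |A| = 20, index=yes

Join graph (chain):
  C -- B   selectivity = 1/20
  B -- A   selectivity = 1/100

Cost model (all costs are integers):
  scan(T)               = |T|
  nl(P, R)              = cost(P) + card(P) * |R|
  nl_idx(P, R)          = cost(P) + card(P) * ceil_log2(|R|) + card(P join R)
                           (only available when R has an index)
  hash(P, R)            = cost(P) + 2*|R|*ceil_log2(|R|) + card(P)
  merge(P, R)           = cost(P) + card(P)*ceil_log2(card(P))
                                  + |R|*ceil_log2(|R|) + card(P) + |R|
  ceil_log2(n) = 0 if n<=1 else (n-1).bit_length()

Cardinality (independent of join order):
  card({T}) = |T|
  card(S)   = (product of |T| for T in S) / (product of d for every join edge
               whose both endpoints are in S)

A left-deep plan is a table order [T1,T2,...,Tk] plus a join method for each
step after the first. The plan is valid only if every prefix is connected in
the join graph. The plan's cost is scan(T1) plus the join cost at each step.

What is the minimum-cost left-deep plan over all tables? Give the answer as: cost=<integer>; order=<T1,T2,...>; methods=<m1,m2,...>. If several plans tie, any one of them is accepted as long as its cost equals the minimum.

cost=3300; order=A,B,C; methods=nl_idx,merge

Selinger DP (subsets sized 1..n):
  {C}: scan cost=300, card=300
  {B}: scan cost=100, card=100
  {A}: scan cost=20, card=20
  {BC}: card=1500; try (B,hash)→2000, (C,merge)→3900, (B,nl_idx)→3900, (B,merge)→4100, (C,hash)→5600, (C,nl)→30100 …(+1); best=2000 via (B,hash)
  {AB}: card=20; try (B,nl_idx)→180, (A,hash)→400, (A,nl_idx)→620, (B,merge)→940, (A,merge)→1020, (B,hash)→1440 …(+2); best=180 via (B,nl_idx)
  {ABC}: card=300; try (C,merge)→3300, (A,hash)→3700, (C,hash)→5600, (C,nl)→6180, (A,nl_idx)→9800, (A,merge)→20120 …(+1); best=3300 via (C,merge)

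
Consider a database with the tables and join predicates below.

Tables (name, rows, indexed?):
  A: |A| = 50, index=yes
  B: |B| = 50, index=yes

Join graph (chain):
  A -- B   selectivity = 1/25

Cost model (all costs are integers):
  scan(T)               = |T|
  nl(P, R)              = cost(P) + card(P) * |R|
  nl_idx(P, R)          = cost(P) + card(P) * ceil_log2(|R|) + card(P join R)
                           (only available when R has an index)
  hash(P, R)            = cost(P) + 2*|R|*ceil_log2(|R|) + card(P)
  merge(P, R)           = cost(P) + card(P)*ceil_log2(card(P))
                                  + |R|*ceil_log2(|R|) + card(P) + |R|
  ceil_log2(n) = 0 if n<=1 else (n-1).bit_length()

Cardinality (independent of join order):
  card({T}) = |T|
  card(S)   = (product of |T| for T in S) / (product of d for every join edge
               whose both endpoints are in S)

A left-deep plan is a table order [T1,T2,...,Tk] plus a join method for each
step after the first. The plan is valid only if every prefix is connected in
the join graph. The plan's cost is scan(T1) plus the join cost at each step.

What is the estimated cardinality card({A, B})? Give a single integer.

100

Tables in S: A(50), B(50)
Edges inside S: A-B(d=25)
numerator = 50 * 50 = 2500
denominator = 25 = 25
card(S) = 2500 / 25 = 100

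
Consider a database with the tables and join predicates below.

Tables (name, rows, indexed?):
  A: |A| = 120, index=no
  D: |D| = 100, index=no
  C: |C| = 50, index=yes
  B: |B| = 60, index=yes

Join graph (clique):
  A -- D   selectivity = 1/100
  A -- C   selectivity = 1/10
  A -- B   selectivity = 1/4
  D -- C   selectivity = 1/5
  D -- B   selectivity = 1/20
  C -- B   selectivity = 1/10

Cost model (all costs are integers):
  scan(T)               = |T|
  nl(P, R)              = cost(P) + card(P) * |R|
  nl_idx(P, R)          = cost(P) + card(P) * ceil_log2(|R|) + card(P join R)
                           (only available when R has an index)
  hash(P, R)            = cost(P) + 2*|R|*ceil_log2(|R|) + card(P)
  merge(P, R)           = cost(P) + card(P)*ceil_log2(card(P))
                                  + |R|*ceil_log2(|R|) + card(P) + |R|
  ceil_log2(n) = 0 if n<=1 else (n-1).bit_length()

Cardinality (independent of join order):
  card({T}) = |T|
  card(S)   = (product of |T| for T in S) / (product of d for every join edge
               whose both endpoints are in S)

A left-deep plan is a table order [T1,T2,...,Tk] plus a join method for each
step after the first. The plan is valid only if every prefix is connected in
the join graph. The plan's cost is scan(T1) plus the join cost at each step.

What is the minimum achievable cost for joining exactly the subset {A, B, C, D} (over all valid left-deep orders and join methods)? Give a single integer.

2999

Selinger DP over subsets of {A,B,C,D}:
  {A}: scan cost=120, card=120
  {D}: scan cost=100, card=100
  {C}: scan cost=50, card=50
  {B}: scan cost=60, card=60
  {AD}: card=120; try (D,hash)→1640, (A,merge)→1860, (D,merge)→1880, (A,hash)→1880, (A,nl)→12100, (D,nl)→12120; best=1640 via (D,hash)
  {AC}: card=600; try (C,hash)→840, (A,merge)→1360, (C,merge)→1430, (C,nl_idx)→1440, (A,hash)→1780, (A,nl)→6050 …(+1); best=840 via (C,hash)
  {AB}: card=1800; try (B,hash)→960, (A,merge)→1440, (B,merge)→1500, (A,hash)→1800, (B,nl_idx)→2640, (A,nl)→7260 …(+1); best=960 via (B,hash)
  {CD}: card=1000; try (C,hash)→800, (D,merge)→1200, (C,merge)→1250, (D,hash)→1500, (C,nl_idx)→1700, (D,nl)→5050 …(+1); best=800 via (C,hash)
  {BD}: card=300; try (B,hash)→920, (B,nl_idx)→1000, (D,merge)→1280, (B,merge)→1320, (D,hash)→1520, (D,nl)→6060 …(+1); best=920 via (B,hash)
  {BC}: card=300; try (B,nl_idx)→650, (C,hash)→720, (C,nl_idx)→720, (B,hash)→820, (B,merge)→820, (C,merge)→830 …(+2); best=650 via (B,nl_idx)
  {ACD}: card=120; try (C,hash)→2360, (C,nl_idx)→2480, (D,hash)→2840, (C,merge)→2950, (A,hash)→3480, (C,nl)→7640 …(+4); best=2360 via (C,hash)
  {ABD}: card=90; try (B,nl_idx)→2450, (B,hash)→2480, (A,hash)→2900, (B,merge)→3020, (D,hash)→4160, (A,merge)→4880 …(+4); best=2450 via (B,nl_idx)
  {ABC}: card=900; try (B,hash)→2160, (A,hash)→2630, (C,hash)→3360, (A,merge)→4610, (B,nl_idx)→5340, (B,merge)→7860 …(+5); best=2160 via (B,hash)
  {BCD}: card=300; try (C,hash)→1820, (D,hash)→2350, (B,hash)→2520, (C,nl_idx)→3020, (C,merge)→4270, (D,merge)→4450 …(+5); best=1820 via (C,hash)
  {ABCD}: card=9; try (C,nl_idx)→2999, (B,nl_idx)→3089, (C,hash)→3140, (B,hash)→3200, (C,merge)→3520, (B,merge)→3740 …(+8); best=2999 via (C,nl_idx)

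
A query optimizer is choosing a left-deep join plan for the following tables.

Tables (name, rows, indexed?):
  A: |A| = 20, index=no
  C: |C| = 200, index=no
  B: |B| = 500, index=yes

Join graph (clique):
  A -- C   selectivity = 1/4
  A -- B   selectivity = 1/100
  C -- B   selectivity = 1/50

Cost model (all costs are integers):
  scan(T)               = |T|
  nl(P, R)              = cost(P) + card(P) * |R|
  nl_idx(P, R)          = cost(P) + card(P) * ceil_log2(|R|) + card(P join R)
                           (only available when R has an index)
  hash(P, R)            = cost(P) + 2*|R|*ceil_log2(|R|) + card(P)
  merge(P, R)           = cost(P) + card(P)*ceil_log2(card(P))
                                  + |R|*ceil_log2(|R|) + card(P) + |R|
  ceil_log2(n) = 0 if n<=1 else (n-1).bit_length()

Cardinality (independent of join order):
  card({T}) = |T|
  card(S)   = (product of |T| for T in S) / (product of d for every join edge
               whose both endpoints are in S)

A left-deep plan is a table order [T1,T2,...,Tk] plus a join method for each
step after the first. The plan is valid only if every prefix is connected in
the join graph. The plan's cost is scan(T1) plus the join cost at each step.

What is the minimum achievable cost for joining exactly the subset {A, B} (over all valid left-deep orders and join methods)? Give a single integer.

Selinger DP over subsets of {A,B}:
  {A}: scan cost=20, card=20
  {B}: scan cost=500, card=500
  {AB}: card=100; try (B,nl_idx)→300, (A,hash)→1200, (B,merge)→5140, (A,merge)→5620, (B,hash)→9040, (B,nl)→10020 …(+1); best=300 via (B,nl_idx)

300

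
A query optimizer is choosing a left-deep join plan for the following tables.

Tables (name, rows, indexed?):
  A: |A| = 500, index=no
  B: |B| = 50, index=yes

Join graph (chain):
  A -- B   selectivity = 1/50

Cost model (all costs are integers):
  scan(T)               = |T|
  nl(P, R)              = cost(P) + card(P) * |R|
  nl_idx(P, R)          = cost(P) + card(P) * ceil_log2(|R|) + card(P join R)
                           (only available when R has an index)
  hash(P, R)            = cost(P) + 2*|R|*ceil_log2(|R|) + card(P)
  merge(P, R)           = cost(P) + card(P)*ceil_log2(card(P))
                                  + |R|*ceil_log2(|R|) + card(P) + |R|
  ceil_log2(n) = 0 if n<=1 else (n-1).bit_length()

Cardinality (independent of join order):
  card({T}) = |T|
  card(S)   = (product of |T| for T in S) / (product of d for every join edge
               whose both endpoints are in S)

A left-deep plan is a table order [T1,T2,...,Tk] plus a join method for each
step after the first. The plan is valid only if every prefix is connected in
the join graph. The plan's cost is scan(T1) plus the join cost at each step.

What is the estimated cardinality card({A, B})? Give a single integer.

Tables in S: A(500), B(50)
Edges inside S: A-B(d=50)
numerator = 500 * 50 = 25000
denominator = 50 = 50
card(S) = 25000 / 50 = 500

500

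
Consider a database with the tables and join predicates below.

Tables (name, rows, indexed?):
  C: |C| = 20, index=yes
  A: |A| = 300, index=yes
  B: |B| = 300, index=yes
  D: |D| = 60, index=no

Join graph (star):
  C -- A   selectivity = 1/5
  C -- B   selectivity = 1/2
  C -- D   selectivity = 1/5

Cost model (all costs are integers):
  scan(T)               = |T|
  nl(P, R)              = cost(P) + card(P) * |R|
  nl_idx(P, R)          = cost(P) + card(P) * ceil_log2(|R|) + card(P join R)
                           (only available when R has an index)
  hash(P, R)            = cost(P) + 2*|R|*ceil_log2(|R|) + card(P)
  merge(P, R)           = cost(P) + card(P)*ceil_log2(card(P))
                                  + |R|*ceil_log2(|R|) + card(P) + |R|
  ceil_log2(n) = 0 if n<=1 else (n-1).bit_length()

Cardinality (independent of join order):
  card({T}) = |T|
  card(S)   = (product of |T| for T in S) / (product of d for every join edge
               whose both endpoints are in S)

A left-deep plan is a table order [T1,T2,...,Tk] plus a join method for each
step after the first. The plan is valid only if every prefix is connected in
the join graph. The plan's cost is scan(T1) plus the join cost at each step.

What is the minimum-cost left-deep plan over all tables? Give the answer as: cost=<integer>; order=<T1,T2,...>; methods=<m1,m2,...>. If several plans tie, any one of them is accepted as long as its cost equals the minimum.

Selinger DP (subsets sized 1..n):
  {C}: scan cost=20, card=20
  {A}: scan cost=300, card=300
  {B}: scan cost=300, card=300
  {D}: scan cost=60, card=60
  {AC}: card=1200; try (C,hash)→800, (A,nl_idx)→1400, (C,nl_idx)→3000, (A,merge)→3140, (C,merge)→3420, (A,hash)→5440 …(+2); best=800 via (C,hash)
  {BC}: card=3000; try (C,hash)→800, (B,merge)→3140, (B,nl_idx)→3200, (C,merge)→3420, (C,nl_idx)→4800, (B,hash)→5440 …(+2); best=800 via (C,hash)
  {CD}: card=240; try (C,hash)→320, (D,merge)→560, (C,merge)→600, (C,nl_idx)→600, (D,hash)→760, (D,nl)→1220 …(+1); best=320 via (C,hash)
  {ABC}: card=180000; try (B,hash)→7400, (A,hash)→9200, (B,merge)→18200, (A,merge)→42800, (B,nl_idx)→191600, (A,nl_idx)→207800 …(+2); best=7400 via (B,hash)
  {ACD}: card=14400; try (D,hash)→2720, (A,merge)→5480, (A,hash)→5960, (D,merge)→15620, (A,nl_idx)→16880, (A,nl)→72320 …(+1); best=2720 via (D,hash)
  {BCD}: card=36000; try (D,hash)→4520, (B,merge)→5480, (B,hash)→5960, (B,nl_idx)→38480, (D,merge)→40220, (B,nl)→72320 …(+1); best=4520 via (D,hash)
  {ABCD}: card=2160000; try (B,hash)→22520, (A,hash)→45920, (D,hash)→188120, (B,merge)→221720, (A,merge)→619520, (B,nl_idx)→2292320 …(+5); best=22520 via (B,hash)

cost=22520; order=A,C,D,B; methods=hash,hash,hash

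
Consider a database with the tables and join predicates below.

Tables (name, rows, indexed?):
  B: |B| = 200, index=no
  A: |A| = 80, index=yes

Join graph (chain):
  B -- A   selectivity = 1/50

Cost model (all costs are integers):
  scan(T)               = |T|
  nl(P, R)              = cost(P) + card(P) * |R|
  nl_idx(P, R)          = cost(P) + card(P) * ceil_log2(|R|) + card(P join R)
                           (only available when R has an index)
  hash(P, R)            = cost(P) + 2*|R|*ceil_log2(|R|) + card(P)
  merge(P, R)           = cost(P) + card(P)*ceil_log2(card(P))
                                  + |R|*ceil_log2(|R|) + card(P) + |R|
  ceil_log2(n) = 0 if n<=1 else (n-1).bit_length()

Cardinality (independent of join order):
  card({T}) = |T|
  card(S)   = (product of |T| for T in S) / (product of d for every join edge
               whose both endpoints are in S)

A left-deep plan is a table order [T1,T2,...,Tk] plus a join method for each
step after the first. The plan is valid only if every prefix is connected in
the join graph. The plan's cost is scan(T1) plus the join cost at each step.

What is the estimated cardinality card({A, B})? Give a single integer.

320

Tables in S: A(80), B(200)
Edges inside S: B-A(d=50)
numerator = 80 * 200 = 16000
denominator = 50 = 50
card(S) = 16000 / 50 = 320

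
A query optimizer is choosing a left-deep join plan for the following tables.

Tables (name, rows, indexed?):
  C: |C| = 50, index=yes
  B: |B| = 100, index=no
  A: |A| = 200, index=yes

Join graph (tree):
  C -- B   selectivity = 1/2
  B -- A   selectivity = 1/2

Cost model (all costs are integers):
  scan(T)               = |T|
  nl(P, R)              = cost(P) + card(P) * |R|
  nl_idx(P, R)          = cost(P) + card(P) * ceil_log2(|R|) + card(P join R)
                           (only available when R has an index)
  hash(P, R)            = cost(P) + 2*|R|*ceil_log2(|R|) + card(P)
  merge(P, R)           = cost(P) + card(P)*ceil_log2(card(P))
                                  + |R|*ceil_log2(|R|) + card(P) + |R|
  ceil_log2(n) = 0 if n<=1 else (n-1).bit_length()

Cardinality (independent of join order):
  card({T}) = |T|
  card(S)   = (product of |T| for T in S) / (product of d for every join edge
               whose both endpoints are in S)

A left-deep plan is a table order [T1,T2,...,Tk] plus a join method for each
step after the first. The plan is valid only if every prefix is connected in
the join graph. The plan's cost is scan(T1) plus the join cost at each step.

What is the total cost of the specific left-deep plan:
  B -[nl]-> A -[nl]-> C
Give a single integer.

step 1: scan B: cost=100, card=100
step 2: join A via nl
    card(P join A) = 100*200/(2) = 10000
    cost = 100 + 100*200 = 20100
step 3: join C via nl
    card(P join C) = 10000*50/(2) = 250000
    cost = 20100 + 10000*50 = 520100

520100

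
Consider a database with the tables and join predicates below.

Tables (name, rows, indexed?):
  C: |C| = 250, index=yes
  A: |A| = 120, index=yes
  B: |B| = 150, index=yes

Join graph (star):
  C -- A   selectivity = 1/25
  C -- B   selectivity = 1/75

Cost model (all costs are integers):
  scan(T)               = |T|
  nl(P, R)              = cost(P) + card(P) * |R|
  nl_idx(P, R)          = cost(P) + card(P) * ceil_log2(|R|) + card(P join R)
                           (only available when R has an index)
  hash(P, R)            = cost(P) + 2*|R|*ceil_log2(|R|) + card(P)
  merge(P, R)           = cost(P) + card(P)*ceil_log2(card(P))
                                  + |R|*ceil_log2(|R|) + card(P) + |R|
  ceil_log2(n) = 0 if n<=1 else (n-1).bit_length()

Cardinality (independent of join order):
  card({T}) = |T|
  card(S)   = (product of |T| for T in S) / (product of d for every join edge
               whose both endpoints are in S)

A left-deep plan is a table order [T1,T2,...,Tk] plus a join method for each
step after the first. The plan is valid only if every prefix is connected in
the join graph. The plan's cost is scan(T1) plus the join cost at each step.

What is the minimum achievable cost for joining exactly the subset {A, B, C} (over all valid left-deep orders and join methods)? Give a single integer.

4030

Selinger DP over subsets of {A,B,C}:
  {C}: scan cost=250, card=250
  {A}: scan cost=120, card=120
  {B}: scan cost=150, card=150
  {AC}: card=1200; try (A,hash)→2180, (C,nl_idx)→2280, (A,nl_idx)→3200, (C,merge)→3330, (A,merge)→3460, (C,hash)→4240 …(+2); best=2180 via (A,hash)
  {BC}: card=500; try (C,nl_idx)→1850, (B,nl_idx)→2750, (B,hash)→2900, (C,merge)→3750, (B,merge)→3850, (C,hash)→4300 …(+2); best=1850 via (C,nl_idx)
  {ABC}: card=2400; try (A,hash)→4030, (B,hash)→5780, (A,nl_idx)→7750, (A,merge)→7810, (B,nl_idx)→14180, (B,merge)→17930 …(+2); best=4030 via (A,hash)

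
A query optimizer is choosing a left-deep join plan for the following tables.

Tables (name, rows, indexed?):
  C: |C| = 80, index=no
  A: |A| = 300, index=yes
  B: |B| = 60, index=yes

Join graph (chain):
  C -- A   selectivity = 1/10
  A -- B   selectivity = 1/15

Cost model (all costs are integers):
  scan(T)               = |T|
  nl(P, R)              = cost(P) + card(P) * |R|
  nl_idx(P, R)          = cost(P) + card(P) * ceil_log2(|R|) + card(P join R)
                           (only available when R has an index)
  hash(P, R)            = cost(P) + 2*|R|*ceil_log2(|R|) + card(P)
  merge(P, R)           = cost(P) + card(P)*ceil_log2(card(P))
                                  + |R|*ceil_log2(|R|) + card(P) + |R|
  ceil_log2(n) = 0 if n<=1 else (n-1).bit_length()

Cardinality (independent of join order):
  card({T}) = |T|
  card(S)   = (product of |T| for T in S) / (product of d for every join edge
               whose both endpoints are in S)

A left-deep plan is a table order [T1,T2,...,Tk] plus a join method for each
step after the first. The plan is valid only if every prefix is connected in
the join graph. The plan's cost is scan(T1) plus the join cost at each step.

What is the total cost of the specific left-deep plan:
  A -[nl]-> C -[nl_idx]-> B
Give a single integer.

48300

step 1: scan A: cost=300, card=300
step 2: join C via nl
    card(P join C) = 300*80/(10) = 2400
    cost = 300 + 300*80 = 24300
step 3: join B via nl_idx
    card(P join B) = 2400*60/(15) = 9600
    cost = 24300 + 2400*6 + 9600 = 48300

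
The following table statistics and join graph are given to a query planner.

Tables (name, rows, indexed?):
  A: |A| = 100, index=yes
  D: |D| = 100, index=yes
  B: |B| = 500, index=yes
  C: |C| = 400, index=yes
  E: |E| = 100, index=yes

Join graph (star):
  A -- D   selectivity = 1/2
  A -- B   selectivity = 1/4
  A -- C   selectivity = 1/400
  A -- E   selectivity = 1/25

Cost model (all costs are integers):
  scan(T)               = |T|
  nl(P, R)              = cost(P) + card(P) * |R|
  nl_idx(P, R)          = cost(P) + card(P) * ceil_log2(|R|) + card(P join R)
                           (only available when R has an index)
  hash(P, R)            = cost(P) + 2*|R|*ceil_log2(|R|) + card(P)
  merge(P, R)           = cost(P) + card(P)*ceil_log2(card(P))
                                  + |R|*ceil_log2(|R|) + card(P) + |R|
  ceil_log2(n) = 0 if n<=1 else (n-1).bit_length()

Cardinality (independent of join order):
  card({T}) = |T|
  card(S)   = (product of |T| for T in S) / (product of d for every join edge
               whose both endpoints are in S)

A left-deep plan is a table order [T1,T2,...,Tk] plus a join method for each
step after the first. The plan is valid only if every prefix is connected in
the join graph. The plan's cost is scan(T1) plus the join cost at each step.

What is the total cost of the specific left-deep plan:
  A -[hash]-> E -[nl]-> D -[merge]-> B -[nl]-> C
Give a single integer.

1000366600

step 1: scan A: cost=100, card=100
step 2: join E via hash
    card(P join E) = 100*100/(25) = 400
    cost = 100 + 2*100*7 + 100 = 1600
step 3: join D via nl
    card(P join D) = 400*100/(2) = 20000
    cost = 1600 + 400*100 = 41600
step 4: join B via merge
    card(P join B) = 20000*500/(4) = 2500000
    cost = 41600 + 20000*15 + 500*9 + 20000 + 500 = 366600
step 5: join C via nl
    card(P join C) = 2500000*400/(400) = 2500000
    cost = 366600 + 2500000*400 = 1000366600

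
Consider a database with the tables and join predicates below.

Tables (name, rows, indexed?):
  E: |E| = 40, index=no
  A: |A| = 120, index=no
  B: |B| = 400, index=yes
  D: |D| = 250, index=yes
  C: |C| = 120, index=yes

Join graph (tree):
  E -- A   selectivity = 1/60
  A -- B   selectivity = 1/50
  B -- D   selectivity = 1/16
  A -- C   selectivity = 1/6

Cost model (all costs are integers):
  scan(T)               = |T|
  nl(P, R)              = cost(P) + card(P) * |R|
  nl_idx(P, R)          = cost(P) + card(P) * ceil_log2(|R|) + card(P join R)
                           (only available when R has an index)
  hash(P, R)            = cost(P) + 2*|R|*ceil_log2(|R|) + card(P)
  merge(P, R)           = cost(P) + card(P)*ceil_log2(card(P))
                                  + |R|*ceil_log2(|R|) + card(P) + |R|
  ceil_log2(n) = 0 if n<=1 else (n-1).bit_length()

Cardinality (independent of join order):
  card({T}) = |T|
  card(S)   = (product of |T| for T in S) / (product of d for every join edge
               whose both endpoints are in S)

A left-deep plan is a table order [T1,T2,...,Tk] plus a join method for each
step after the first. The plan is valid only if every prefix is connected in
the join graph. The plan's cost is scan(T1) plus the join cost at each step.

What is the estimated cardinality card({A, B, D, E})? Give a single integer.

Tables in S: A(120), B(400), D(250), E(40)
Edges inside S: E-A(d=60), A-B(d=50), B-D(d=16)
numerator = 120 * 400 * 250 * 40 = 480000000
denominator = 60 * 50 * 16 = 48000
card(S) = 480000000 / 48000 = 10000

10000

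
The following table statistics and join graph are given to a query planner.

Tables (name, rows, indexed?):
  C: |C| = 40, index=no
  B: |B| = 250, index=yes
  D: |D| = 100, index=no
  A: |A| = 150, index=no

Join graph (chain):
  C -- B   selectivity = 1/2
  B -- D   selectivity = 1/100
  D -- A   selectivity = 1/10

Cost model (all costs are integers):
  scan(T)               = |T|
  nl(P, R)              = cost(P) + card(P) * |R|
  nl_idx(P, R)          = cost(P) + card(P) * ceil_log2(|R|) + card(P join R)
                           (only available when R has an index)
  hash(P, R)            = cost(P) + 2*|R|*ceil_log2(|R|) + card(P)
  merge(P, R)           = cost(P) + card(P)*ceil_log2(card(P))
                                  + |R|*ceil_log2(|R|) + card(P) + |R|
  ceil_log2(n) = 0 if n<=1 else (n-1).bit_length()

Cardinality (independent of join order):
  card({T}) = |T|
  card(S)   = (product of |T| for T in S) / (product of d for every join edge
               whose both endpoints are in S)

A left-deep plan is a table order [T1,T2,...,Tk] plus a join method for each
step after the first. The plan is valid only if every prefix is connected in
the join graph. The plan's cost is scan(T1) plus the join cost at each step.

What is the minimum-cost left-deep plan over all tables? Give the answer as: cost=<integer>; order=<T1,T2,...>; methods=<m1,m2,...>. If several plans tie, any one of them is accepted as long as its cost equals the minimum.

cost=8030; order=D,B,A,C; methods=nl_idx,hash,hash

Selinger DP (subsets sized 1..n):
  {C}: scan cost=40, card=40
  {B}: scan cost=250, card=250
  {D}: scan cost=100, card=100
  {A}: scan cost=150, card=150
  {BC}: card=5000; try (C,hash)→980, (B,merge)→2570, (C,merge)→2780, (B,hash)→4080, (B,nl_idx)→5360, (B,nl)→10040 …(+1); best=980 via (C,hash)
  {BD}: card=250; try (B,nl_idx)→1150, (D,hash)→1900, (B,merge)→3150, (D,merge)→3300, (B,hash)→4200, (B,nl)→25100 …(+1); best=1150 via (B,nl_idx)
  {AD}: card=1500; try (D,hash)→1700, (A,merge)→2250, (D,merge)→2300, (A,hash)→2600, (A,nl)→15100, (D,nl)→15150; best=1700 via (D,hash)
  {BCD}: card=5000; try (C,hash)→1880, (C,merge)→3680, (D,hash)→7380, (C,nl)→11150, (D,merge)→71780, (D,nl)→500980; best=1880 via (C,hash)
  {ABD}: card=3750; try (A,hash)→3800, (A,merge)→4750, (B,hash)→7200, (B,nl_idx)→17450, (B,merge)→21950, (A,nl)→38650 …(+1); best=3800 via (A,hash)
  {ABCD}: card=75000; try (C,hash)→8030, (A,hash)→9280, (C,merge)→52830, (A,merge)→73230, (C,nl)→153800, (A,nl)→751880; best=8030 via (C,hash)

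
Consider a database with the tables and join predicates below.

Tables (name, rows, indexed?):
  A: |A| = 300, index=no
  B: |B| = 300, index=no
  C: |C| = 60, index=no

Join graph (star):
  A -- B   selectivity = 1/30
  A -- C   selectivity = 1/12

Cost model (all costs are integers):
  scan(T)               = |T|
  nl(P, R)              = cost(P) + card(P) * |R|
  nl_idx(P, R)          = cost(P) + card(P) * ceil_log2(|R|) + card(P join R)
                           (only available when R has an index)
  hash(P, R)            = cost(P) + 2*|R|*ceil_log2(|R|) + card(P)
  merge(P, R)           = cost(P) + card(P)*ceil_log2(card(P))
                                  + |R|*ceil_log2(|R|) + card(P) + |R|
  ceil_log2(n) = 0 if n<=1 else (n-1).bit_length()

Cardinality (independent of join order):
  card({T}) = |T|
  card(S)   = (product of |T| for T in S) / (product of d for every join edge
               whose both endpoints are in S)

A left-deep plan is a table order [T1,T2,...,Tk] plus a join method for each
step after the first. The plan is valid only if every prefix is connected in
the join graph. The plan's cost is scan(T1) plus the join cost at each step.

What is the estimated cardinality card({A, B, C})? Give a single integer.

Tables in S: A(300), B(300), C(60)
Edges inside S: A-B(d=30), A-C(d=12)
numerator = 300 * 300 * 60 = 5400000
denominator = 30 * 12 = 360
card(S) = 5400000 / 360 = 15000

15000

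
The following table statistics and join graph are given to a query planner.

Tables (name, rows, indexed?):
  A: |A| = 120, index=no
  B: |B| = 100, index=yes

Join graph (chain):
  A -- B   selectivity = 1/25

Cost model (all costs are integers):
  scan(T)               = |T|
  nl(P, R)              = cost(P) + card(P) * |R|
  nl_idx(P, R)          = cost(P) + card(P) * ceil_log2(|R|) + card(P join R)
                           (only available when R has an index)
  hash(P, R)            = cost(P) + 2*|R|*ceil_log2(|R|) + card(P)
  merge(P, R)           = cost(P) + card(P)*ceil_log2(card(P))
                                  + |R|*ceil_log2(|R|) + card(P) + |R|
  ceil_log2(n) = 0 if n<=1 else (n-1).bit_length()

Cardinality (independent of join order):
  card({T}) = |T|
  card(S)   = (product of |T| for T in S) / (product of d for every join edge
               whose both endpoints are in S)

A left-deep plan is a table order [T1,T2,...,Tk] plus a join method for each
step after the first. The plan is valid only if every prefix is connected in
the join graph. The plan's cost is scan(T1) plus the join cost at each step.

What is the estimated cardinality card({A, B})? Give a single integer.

Tables in S: A(120), B(100)
Edges inside S: A-B(d=25)
numerator = 120 * 100 = 12000
denominator = 25 = 25
card(S) = 12000 / 25 = 480

480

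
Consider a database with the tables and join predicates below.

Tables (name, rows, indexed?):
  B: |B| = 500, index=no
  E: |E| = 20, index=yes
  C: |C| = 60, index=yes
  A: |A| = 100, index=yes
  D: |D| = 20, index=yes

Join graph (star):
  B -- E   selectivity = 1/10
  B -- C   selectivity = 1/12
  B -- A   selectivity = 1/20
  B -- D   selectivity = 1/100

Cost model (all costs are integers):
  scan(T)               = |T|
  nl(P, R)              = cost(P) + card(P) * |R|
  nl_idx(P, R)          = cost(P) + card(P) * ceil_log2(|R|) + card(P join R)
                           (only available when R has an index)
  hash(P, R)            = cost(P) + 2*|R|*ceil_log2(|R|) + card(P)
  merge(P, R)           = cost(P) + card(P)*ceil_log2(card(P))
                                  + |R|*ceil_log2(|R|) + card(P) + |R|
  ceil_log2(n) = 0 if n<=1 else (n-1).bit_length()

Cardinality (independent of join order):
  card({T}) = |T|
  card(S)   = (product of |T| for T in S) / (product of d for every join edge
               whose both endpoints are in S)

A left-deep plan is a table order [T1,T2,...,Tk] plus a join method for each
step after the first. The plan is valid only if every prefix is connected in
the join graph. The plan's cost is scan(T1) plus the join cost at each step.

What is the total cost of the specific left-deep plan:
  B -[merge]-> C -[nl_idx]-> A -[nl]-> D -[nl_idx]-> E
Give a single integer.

303420

step 1: scan B: cost=500, card=500
step 2: join C via merge
    card(P join C) = 500*60/(12) = 2500
    cost = 500 + 500*9 + 60*6 + 500 + 60 = 5920
step 3: join A via nl_idx
    card(P join A) = 2500*100/(20) = 12500
    cost = 5920 + 2500*7 + 12500 = 35920
step 4: join D via nl
    card(P join D) = 12500*20/(100) = 2500
    cost = 35920 + 12500*20 = 285920
step 5: join E via nl_idx
    card(P join E) = 2500*20/(10) = 5000
    cost = 285920 + 2500*5 + 5000 = 303420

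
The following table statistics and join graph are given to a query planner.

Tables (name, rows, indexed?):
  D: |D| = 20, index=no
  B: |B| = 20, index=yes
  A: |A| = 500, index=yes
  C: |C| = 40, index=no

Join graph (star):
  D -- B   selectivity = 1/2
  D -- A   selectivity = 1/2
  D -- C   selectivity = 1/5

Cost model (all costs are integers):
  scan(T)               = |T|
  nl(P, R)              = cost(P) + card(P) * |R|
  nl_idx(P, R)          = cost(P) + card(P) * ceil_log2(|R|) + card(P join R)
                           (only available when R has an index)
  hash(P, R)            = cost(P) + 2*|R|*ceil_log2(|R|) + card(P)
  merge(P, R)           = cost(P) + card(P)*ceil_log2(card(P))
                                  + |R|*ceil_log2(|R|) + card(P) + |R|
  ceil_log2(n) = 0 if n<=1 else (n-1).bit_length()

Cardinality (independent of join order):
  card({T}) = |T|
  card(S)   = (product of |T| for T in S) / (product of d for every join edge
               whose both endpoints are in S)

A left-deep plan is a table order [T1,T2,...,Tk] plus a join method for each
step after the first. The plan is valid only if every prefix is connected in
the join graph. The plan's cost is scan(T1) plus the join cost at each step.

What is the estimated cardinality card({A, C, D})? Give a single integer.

Tables in S: A(500), C(40), D(20)
Edges inside S: D-A(d=2), D-C(d=5)
numerator = 500 * 40 * 20 = 400000
denominator = 2 * 5 = 10
card(S) = 400000 / 10 = 40000

40000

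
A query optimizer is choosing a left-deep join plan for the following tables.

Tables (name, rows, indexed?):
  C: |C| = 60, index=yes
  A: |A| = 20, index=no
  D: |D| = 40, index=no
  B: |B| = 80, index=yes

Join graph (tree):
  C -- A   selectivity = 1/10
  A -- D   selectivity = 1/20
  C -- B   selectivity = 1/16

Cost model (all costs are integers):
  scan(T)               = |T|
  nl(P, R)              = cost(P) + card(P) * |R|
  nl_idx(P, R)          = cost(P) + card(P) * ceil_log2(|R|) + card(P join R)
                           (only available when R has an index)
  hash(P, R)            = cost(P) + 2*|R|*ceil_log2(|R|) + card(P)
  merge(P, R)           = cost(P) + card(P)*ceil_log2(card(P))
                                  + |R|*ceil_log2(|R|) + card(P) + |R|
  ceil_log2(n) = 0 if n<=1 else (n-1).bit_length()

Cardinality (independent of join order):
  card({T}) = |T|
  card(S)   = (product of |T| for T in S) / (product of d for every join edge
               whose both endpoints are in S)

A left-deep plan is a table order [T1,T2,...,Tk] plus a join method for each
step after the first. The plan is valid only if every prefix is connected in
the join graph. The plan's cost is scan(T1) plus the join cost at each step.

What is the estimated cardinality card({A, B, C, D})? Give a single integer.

Tables in S: A(20), B(80), C(60), D(40)
Edges inside S: C-A(d=10), A-D(d=20), C-B(d=16)
numerator = 20 * 80 * 60 * 40 = 3840000
denominator = 10 * 20 * 16 = 3200
card(S) = 3840000 / 3200 = 1200

1200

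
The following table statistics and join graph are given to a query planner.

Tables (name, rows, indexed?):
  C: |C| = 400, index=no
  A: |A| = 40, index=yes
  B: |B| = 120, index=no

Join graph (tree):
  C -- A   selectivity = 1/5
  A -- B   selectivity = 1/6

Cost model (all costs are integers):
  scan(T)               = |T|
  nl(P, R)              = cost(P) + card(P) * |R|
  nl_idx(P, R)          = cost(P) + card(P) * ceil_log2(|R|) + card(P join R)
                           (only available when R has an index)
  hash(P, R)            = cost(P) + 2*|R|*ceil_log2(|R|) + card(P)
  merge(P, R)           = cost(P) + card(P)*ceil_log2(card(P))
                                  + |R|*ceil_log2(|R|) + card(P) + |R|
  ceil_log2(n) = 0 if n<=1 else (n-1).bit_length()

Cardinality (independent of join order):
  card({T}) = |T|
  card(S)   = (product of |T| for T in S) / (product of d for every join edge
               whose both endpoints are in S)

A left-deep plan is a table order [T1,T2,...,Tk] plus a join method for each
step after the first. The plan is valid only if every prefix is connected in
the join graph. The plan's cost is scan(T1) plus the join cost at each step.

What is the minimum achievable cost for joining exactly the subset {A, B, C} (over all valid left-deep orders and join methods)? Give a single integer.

Selinger DP over subsets of {A,B,C}:
  {C}: scan cost=400, card=400
  {A}: scan cost=40, card=40
  {B}: scan cost=120, card=120
  {AC}: card=3200; try (A,hash)→1280, (C,merge)→4320, (A,merge)→4680, (A,nl_idx)→6000, (C,hash)→7280, (C,nl)→16040 …(+1); best=1280 via (A,hash)
  {AB}: card=800; try (A,hash)→720, (B,merge)→1280, (A,merge)→1360, (A,nl_idx)→1640, (B,hash)→1760, (B,nl)→4840 …(+1); best=720 via (A,hash)
  {ABC}: card=64000; try (B,hash)→6160, (C,hash)→8720, (C,merge)→13520, (B,merge)→43840, (C,nl)→320720, (B,nl)→385280; best=6160 via (B,hash)

6160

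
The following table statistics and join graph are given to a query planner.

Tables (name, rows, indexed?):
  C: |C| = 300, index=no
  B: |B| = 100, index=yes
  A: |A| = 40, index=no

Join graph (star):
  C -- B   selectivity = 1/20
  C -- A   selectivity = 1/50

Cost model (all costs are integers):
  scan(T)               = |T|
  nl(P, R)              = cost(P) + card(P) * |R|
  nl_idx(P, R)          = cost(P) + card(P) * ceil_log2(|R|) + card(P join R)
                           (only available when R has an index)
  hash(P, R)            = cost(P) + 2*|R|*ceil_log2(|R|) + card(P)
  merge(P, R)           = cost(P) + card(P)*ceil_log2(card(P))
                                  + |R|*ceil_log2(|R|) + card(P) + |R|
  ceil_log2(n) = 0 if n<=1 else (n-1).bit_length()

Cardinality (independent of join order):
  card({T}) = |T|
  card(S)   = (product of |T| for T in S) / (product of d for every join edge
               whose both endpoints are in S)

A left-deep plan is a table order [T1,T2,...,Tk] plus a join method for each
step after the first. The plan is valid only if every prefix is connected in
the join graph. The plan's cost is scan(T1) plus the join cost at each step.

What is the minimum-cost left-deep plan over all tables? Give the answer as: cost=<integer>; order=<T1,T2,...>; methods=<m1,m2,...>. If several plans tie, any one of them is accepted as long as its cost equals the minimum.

cost=2720; order=C,A,B; methods=hash,hash

Selinger DP (subsets sized 1..n):
  {C}: scan cost=300, card=300
  {B}: scan cost=100, card=100
  {A}: scan cost=40, card=40
  {BC}: card=1500; try (B,hash)→2000, (C,merge)→3900, (B,nl_idx)→3900, (B,merge)→4100, (C,hash)→5600, (C,nl)→30100 …(+1); best=2000 via (B,hash)
  {AC}: card=240; try (A,hash)→1080, (C,merge)→3320, (A,merge)→3580, (C,hash)→5480, (C,nl)→12040, (A,nl)→12300; best=1080 via (A,hash)
  {ABC}: card=1200; try (B,hash)→2720, (B,nl_idx)→3960, (A,hash)→3980, (B,merge)→4040, (A,merge)→20280, (B,nl)→25080 …(+1); best=2720 via (B,hash)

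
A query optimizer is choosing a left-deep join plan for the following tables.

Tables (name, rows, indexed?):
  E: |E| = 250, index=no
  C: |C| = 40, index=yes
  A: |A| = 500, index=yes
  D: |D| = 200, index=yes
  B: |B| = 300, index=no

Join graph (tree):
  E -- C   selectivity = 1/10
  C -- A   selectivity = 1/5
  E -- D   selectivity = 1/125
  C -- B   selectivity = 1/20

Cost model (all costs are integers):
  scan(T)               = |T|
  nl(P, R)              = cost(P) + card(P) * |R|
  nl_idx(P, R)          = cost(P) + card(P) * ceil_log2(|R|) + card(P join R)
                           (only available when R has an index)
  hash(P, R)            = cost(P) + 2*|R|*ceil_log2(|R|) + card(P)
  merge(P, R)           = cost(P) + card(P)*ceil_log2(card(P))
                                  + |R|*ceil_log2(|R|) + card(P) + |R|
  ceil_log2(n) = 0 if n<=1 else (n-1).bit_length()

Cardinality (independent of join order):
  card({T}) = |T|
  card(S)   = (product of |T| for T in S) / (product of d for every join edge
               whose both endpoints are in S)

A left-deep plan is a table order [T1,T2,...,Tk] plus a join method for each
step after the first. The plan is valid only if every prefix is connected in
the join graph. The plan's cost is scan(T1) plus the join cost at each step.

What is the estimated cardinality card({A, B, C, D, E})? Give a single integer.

Tables in S: A(500), B(300), C(40), D(200), E(250)
Edges inside S: E-C(d=10), C-A(d=5), E-D(d=125), C-B(d=20)
numerator = 500 * 300 * 40 * 200 * 250 = 300000000000
denominator = 10 * 5 * 125 * 20 = 125000
card(S) = 300000000000 / 125000 = 2400000

2400000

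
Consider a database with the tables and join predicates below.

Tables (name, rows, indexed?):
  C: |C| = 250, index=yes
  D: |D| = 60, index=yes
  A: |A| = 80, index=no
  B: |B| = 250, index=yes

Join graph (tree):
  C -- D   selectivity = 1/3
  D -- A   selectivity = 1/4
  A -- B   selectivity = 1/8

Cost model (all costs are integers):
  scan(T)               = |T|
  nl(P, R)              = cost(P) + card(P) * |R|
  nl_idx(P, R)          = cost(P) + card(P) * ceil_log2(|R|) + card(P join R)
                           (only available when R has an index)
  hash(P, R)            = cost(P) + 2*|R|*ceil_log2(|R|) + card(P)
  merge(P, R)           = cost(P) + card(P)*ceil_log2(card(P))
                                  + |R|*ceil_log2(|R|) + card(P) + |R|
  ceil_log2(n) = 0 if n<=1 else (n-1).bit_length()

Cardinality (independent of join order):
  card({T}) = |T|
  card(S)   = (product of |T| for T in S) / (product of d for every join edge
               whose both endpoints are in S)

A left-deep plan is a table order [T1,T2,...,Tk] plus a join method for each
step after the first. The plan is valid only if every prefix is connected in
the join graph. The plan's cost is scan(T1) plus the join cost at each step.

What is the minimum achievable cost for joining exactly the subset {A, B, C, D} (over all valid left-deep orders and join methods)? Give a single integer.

Selinger DP over subsets of {A,B,C,D}:
  {C}: scan cost=250, card=250
  {D}: scan cost=60, card=60
  {A}: scan cost=80, card=80
  {B}: scan cost=250, card=250
  {CD}: card=5000; try (D,hash)→1220, (C,merge)→2730, (D,merge)→2920, (C,hash)→4120, (C,nl_idx)→5540, (D,nl_idx)→6750 …(+2); best=1220 via (D,hash)
  {AD}: card=1200; try (D,hash)→880, (A,merge)→1120, (D,merge)→1140, (A,hash)→1240, (D,nl_idx)→1760, (A,nl)→4860 …(+1); best=880 via (D,hash)
  {AB}: card=2500; try (A,hash)→1620, (B,merge)→2970, (A,merge)→3140, (B,nl_idx)→3220, (B,hash)→4160, (B,nl)→20080 …(+1); best=1620 via (A,hash)
  {ACD}: card=100000; try (C,hash)→6080, (A,hash)→7340, (C,merge)→17530, (A,merge)→71860, (C,nl_idx)→110480, (C,nl)→300880 …(+1); best=6080 via (C,hash)
  {ABD}: card=37500; try (D,hash)→4840, (B,hash)→6080, (B,merge)→17530, (D,merge)→34540, (B,nl_idx)→47980, (D,nl_idx)→54120 …(+2); best=4840 via (D,hash)
  {ABCD}: card=3125000; try (C,hash)→46340, (B,hash)→110080, (C,merge)→644590, (B,merge)→1808330, (C,nl_idx)→3429840, (B,nl_idx)→3931080 …(+2); best=46340 via (C,hash)

46340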